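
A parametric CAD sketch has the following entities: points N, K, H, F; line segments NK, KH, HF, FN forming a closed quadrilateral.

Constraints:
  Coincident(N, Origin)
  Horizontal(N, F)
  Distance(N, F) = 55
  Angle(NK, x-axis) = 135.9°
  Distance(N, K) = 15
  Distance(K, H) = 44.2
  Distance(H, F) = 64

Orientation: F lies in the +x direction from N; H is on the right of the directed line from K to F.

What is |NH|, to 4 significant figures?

32.47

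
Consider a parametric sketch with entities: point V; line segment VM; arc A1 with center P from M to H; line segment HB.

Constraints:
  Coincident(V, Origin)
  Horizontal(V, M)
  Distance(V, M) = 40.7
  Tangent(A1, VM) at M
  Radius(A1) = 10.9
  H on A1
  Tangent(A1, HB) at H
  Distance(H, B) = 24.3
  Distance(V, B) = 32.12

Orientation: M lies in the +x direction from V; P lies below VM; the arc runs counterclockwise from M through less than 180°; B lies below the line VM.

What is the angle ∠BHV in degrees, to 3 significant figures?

68.3°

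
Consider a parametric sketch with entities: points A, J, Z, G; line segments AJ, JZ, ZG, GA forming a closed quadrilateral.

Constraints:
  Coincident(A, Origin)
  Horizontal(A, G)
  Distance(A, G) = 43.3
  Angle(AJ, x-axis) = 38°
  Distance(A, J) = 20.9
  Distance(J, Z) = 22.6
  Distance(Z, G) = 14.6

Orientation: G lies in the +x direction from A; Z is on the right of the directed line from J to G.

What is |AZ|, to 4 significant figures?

30.23

A is at the origin; A and G share the same y with |AG| = 43.3 and G in +x, so G = (43.3, 0). AJ runs at 38.0° with |AJ| = 20.9, so J = (16.47, 12.87). Z is determined by |JZ| = 22.6 and |ZG| = 14.6 together: it lies at the intersection of circle(J, 22.6) and circle(G, 14.6). With |JG| = 29.76, the foot of the radical line on JG is 19.88 from J and the perpendicular offset is √(22.6² − 19.88²) = 10.75. Taking the right-of-JG solution: Z = (29.74, -5.423).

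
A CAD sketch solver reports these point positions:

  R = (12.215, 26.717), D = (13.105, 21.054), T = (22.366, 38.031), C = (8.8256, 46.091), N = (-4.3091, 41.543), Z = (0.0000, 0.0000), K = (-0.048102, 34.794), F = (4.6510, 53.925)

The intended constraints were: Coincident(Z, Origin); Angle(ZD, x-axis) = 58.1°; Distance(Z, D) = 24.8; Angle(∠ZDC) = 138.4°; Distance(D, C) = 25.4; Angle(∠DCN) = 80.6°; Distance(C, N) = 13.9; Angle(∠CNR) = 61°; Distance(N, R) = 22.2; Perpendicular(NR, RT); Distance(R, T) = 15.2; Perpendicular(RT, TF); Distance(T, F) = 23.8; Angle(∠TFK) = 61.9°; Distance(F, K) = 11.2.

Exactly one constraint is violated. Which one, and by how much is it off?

Distance(F, K) = 11.2 — off by 8.50.

Z = (0.00, 0.00) ✓; ZD at 58.10° ✓; |ZD| = 24.80 ✓; ∠ZDC = 138.4° ✓; |DC| = 25.40 ✓; ∠DCN = 80.60° ✓; |CN| = 13.90 ✓; ∠CNR = 61.00° ✓; |NR| = 22.20 ✓; ∠(NR, RT) = 90.00° ✓; |RT| = 15.20 ✓; ∠(RT, TF) = 90.00° ✓; |TF| = 23.80 ✓; ∠TFK = 61.90° ✓; |FK| = 19.70 ✗.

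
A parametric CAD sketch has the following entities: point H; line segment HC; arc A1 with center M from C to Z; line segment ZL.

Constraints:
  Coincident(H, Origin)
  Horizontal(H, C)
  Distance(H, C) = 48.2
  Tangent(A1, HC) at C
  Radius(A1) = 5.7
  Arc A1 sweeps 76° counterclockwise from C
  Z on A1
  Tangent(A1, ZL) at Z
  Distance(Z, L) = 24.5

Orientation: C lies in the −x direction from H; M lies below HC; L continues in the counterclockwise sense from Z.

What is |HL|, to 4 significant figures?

65.94

H is at the origin; H and C share the same y with |HC| = 48.2 and C on the −x side, so C = (-48.20, 0.000). The tangent condition forces MC to be normal to HC, so M = C + (0, -5.7) = (-48.20, -5.700). On A1, C sits at bearing 90° from M; a 76° counterclockwise sweep puts Z at bearing 166°, so Z = M + 5.7·(cos 166°, sin 166°) = (-53.73, -4.321). A1 meets ZL tangentially, so MZ is at right angles to ZL, so ZL runs along (−sin 166°, cos 166°); with |ZL| = 24.5, L = (-59.66, -28.09). Then |HL| = |L − H| = 65.94.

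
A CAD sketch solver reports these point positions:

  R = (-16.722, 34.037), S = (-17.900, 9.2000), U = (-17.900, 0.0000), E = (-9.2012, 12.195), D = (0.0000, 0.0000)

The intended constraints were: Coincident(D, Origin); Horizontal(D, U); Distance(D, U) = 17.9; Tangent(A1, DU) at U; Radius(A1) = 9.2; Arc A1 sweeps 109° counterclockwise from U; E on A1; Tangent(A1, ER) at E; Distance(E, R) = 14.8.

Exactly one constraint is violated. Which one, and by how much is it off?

Distance(E, R) = 14.8 — off by 8.30.

D = (0.00, 0.00) ✓; D.y = 0.00, U.y = 0.00 ✓; |DU| = 17.90 ✓; ∠(SU, UD) = 90.00° ✓; |SU| = 9.200 ✓; bearing(S→E) − bearing(S→U) = 109.0° ✓; |SE| = 9.200 ✓; ∠(SE, ER) = 90.00° ✓; |ER| = 23.10 ✗.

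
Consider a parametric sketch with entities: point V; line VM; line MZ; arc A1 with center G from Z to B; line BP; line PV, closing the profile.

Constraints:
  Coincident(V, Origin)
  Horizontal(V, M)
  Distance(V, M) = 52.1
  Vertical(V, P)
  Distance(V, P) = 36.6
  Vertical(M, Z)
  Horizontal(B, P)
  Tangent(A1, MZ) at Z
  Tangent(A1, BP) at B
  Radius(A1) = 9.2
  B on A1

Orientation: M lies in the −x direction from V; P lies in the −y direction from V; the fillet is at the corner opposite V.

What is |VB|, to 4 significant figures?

56.39

V is at the origin; V and M share the same y with |VM| = 52.1 and M on the −x side, so M = (-52.10, 0.000). VP is vertical with |VP| = 36.6 and P on the −y side, so P = (0.000, -36.60). The virtual corner opposite V is at (-52.10, -36.60). The tangent condition forces GZ to be normal to MZ and since A1 is tangent to BP there, GB ⟂ BP, with radius 9.2, so the center G sits 9.2 in from both sides at G = (-42.90, -27.40). That places the tangent points at Z = (-52.10, -27.40) on MZ and B = (-42.90, -36.60) on BP. Then |VB| = |B − V| = 56.39.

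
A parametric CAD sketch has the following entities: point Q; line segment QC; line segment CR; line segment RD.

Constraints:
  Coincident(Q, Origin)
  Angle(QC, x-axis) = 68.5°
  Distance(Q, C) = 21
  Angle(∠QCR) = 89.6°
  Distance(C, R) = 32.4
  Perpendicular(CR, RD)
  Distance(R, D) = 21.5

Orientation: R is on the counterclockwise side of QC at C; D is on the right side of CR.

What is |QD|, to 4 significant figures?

53.35

∠QCR = 89.6°, so CR runs at 68.5° + (180° − 89.6°) = 158.9° from the x-axis; with |CR| = 32.4, R = C + 32.4·(cos 158.9°, sin 158.9°) = (-22.53, 31.20). The perpendicularity gives RD at right angles to CR; with |RD| = 21.5 on the right of CR, D = R + 21.5·(0.3600, 0.9330) = (-14.79, 51.26). Then |QD| = |D − Q| = 53.35.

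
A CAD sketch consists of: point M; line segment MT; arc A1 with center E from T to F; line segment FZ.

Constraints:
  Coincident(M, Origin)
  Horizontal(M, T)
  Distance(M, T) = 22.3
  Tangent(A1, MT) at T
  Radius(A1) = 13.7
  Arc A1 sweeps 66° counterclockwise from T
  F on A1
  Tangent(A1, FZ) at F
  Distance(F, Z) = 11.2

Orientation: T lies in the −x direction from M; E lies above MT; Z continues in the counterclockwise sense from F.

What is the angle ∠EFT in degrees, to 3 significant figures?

57.0°

A1 meets MT tangentially, so ET is at right angles to MT, so E = T + (0, 13.7) = (-22.3, 13.7). On A1, T sits at bearing -90° from E; a 66° counterclockwise sweep puts F at bearing -24°, so F = E + 13.7·(cos -24°, sin -24°) = (-9.78, 8.13). Then cos ∠EFT = FE·FT / (|FE||FT|), giving 57.0°.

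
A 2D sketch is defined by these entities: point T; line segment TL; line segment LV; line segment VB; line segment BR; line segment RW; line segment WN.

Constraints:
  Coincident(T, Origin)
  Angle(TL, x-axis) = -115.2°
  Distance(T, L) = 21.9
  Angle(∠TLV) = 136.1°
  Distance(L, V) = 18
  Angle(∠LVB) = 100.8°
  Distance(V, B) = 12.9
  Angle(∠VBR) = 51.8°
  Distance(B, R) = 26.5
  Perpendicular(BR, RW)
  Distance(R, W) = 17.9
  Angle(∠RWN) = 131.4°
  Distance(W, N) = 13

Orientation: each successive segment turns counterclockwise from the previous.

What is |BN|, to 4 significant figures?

31.35

T is at the origin; TL runs at -115.2° with length 21.9, so L = (-9.325, -19.82). ∠TLV = 136.1° gives LV at -71.30° from the x-axis; with |LV| = 18.0, V = (-3.554, -36.87). ∠LVB = 100.8° gives VB at 7.900° from the x-axis; with |VB| = 12.9, B = (9.224, -35.09). ∠VBR = 51.8° gives BR at 136.1° from the x-axis; with |BR| = 26.5, R = (-9.871, -16.72). BR is perpendicular to RW, so RW runs at -133.9°; with |RW| = 17.9, W = (-22.28, -29.62). ∠RWN = 131.4° gives WN at -85.30° from the x-axis; with |WN| = 13.0, N = (-21.22, -42.57). Then |BN| = |N − B| = 31.35.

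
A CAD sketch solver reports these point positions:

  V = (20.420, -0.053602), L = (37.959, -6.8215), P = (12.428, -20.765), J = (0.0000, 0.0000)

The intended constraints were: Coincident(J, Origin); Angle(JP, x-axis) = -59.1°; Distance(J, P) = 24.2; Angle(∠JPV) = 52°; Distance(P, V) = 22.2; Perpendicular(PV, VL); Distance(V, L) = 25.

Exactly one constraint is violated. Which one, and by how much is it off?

Distance(V, L) = 25 — off by 6.20.

J = (0.00, 0.00) ✓; JP at -59.10° ✓; |JP| = 24.20 ✓; ∠JPV = 52.00° ✓; |PV| = 22.20 ✓; ∠(PV, VL) = 90.00° ✓; |VL| = 18.80 ✗.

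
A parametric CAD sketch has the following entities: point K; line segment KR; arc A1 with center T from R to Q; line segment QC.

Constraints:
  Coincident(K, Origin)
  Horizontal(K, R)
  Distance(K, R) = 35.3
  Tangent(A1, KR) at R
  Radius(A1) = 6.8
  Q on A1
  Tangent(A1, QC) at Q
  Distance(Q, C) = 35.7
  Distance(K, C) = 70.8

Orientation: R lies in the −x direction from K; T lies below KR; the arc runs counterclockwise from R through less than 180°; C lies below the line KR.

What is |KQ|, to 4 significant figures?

40.16

K is at the origin; KR is horizontal with |KR| = 35.3 and R on the −x side, so R = (-35.30, 0.000). A1 meets KR tangentially, so TR is at right angles to KR, so T = R + (0, -6.8) = (-35.30, -6.800). Since TQ ⟂ QC (tangency), |TC| = √(6.8² + 35.7²) = 36.34 regardless of where Q sits on A1. So C lies on both circle(K, 70.8) and circle(T, 36.34); the below-KR intersection is C = (-65.35, -27.24). Q is the foot of the tangent from C: Q = (-40.11, -1.992).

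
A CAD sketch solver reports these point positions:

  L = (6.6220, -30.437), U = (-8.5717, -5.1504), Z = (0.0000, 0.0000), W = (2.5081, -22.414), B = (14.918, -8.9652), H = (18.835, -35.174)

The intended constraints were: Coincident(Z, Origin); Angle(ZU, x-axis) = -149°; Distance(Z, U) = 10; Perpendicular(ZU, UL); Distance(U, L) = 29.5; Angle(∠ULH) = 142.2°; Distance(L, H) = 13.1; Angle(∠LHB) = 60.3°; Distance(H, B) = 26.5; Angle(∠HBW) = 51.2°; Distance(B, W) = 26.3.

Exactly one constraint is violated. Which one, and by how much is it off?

Distance(B, W) = 26.3 — off by 8.00.

Z = (0.00, 0.00) ✓; ZU at -149.0° ✓; |ZU| = 10.00 ✓; ∠(ZU, UL) = 90.00° ✓; |UL| = 29.50 ✓; ∠ULH = 142.2° ✓; |LH| = 13.10 ✓; ∠LHB = 60.30° ✓; |HB| = 26.50 ✓; ∠HBW = 51.20° ✓; |BW| = 18.30 ✗.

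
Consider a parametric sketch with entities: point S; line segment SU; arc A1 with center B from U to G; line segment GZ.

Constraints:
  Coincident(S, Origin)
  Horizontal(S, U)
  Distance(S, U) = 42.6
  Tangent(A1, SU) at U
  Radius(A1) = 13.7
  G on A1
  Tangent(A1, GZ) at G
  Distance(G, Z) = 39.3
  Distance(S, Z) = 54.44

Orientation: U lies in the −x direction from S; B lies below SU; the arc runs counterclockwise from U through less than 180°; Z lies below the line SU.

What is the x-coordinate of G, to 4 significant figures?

-51.59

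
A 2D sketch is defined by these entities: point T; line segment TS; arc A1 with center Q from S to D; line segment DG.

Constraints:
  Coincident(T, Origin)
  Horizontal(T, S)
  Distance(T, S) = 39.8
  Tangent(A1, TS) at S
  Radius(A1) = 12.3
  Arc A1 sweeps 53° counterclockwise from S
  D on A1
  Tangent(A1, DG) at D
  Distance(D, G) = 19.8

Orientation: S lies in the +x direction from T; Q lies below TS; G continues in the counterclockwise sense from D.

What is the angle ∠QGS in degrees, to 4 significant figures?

22.46°

T is at the origin; T and S share the same y with |TS| = 39.8 and S on the +x side, so S = (39.80, 0.000). The tangent condition forces QS to be normal to TS, so Q = S + (0, -12.3) = (39.80, -12.30). On A1, S sits at bearing 90° from Q; a 53° counterclockwise sweep puts D at bearing 143°, so D = Q + 12.3·(cos 143°, sin 143°) = (29.98, -4.898). The tangent condition forces QD to be normal to DG, so DG runs along (−sin 143°, cos 143°); with |DG| = 19.8, G = (18.06, -20.71). Then cos ∠QGS = GQ·GS / (|GQ||GS|), giving 22.46°.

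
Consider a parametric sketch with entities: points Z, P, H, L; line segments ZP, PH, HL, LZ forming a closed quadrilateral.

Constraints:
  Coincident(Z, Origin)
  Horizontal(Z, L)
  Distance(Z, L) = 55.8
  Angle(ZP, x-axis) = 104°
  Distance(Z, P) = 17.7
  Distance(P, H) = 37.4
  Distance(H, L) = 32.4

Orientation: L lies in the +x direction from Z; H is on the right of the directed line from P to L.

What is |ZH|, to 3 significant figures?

25.2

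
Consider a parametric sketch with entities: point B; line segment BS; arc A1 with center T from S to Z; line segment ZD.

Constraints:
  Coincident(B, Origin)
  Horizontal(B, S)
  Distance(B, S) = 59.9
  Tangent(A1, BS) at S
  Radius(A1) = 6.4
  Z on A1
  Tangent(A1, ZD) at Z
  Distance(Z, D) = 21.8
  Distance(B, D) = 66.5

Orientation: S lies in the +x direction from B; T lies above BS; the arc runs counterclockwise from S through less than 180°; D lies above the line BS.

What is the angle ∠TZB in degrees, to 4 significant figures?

9.542°

B is at the origin; BS is horizontal with |BS| = 59.9 and S on the +x side, so S = (59.90, 0.000). A1 meets BS tangentially, so TS is at right angles to BS, so T = S + (0, 6.4) = (59.90, 6.400). Since TZ ⟂ ZD (tangency), |TD| = √(6.4² + 21.8²) = 22.72 regardless of where Z sits on A1. So D lies on both circle(B, 66.5) and circle(T, 22.72); the above-BS intersection is D = (59.79, 29.12). Z is the foot of the tangent from D: Z = (66.03, 8.234).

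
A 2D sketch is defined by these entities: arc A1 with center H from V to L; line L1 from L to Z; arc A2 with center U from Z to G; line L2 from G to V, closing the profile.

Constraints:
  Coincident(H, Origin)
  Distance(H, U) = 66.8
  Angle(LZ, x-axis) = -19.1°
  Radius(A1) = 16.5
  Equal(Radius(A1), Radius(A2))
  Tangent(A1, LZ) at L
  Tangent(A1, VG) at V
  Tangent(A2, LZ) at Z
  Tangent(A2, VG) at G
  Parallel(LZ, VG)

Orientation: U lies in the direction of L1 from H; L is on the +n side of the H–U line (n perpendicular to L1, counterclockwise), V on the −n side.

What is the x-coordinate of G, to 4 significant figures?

57.72

Tangency of A1 to both parallel lines with radius 16.5 puts L and V at H ± 16.5·n: L = (5.399, 15.59), V = (-5.399, -15.59). Equal radii place Z and G the same way about U: Z = U + 16.5·n = (68.52, -6.266), G = U − 16.5·n = (57.72, -37.45). So G.x = 57.72.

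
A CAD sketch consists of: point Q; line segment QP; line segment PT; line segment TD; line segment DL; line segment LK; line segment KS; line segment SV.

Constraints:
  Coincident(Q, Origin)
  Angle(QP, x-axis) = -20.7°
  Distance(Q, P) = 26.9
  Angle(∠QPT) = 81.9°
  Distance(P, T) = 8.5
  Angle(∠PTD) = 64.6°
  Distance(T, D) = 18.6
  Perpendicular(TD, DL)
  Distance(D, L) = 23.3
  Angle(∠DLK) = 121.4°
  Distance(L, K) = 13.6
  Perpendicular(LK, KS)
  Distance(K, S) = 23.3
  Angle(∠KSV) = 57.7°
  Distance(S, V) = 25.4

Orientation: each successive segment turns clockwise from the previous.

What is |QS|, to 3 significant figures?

35.9

∠DLK = 121.4° gives LK at -22.8° from the x-axis; with |LK| = 13.6, K = (41.6, 6.49). The perpendicularity gives KS at right angles to LK, so KS runs at -113°; with |KS| = 23.3, S = (32.6, -15.0). Then |QS| = |S − Q| = 35.9.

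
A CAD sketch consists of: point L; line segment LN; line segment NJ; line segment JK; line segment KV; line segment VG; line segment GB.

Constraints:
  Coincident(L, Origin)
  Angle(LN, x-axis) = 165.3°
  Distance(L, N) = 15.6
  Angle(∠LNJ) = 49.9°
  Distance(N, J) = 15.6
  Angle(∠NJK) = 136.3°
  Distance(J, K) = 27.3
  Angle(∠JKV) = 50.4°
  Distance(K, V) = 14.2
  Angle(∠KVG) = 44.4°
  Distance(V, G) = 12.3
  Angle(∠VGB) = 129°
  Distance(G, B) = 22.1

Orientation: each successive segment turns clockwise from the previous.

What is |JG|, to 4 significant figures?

17.27

L is at the origin; LN runs at 165.3° with length 15.6, so N = (-15.09, 3.959). ∠LNJ = 49.9° gives NJ at 35.20° from the x-axis; with |NJ| = 15.6, J = (-2.342, 12.95). ∠NJK = 136.3° gives JK at -8.500° from the x-axis; with |JK| = 27.3, K = (24.66, 8.916). ∠JKV = 50.4° gives KV at -138.1° from the x-axis; with |KV| = 14.2, V = (14.09, -0.5675). ∠KVG = 44.4° gives VG at 86.30° from the x-axis; with |VG| = 12.3, G = (14.88, 11.71). Then |JG| = |G − J| = 17.27.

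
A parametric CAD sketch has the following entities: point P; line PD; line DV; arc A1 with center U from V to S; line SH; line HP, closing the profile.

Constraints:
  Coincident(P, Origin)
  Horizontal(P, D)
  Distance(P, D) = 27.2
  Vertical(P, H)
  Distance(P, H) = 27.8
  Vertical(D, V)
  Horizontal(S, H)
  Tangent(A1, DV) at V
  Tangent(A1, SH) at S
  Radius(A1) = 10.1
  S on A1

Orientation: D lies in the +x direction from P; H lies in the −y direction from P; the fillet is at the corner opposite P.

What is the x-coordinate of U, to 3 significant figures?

17.1

P is at the origin; P and D share the same y with |PD| = 27.2 and D on the +x side, so D = (27.2, 0.00). P and H share the same x with |PH| = 27.8 and H on the −y side, so H = (0.00, -27.8). The virtual corner opposite P is at (27.2, -27.8). The tangent condition forces UV to be normal to DV and A1 meets SH tangentially, so US is at right angles to SH, with radius 10.1, so the center U sits 10.1 in from both sides at U = (17.1, -17.7). So U.x = 17.1.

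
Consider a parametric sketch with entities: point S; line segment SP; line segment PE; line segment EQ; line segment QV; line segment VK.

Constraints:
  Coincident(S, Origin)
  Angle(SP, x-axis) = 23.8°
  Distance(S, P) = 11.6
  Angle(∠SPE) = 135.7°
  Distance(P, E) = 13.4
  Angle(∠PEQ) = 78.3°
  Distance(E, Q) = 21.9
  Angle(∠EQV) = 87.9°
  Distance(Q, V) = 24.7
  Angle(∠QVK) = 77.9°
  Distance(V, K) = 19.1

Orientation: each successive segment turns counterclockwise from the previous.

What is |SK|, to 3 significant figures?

9.86

∠EQV = 87.9° gives QV at -98.1° from the x-axis; with |QV| = 24.7, V = (-9.42, -3.46). ∠QVK = 77.9° gives VK at 4.00° from the x-axis; with |VK| = 19.1, K = (9.63, -2.13). Then |SK| = |K − S| = 9.86.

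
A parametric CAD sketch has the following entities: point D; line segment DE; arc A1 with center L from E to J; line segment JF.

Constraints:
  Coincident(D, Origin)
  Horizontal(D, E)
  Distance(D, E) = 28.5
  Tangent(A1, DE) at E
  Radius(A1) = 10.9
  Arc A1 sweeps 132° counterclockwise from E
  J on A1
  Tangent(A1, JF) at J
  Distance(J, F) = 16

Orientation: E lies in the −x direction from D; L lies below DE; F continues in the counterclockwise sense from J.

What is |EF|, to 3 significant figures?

30.2

D is at the origin; DE is horizontal with |DE| = 28.5 and E on the −x side, so E = (-28.5, 0.00). A1 meets DE tangentially, so LE is at right angles to DE, so L = E + (0, -10.9) = (-28.5, -10.9). On A1, E sits at bearing 90° from L; a 132° counterclockwise sweep puts J at bearing 222°, so J = L + 10.9·(cos 222°, sin 222°) = (-36.6, -18.2). Since A1 is tangent to JF there, LJ ⟂ JF, so JF runs along (−sin 222°, cos 222°); with |JF| = 16.0, F = (-25.9, -30.1). Then |EF| = |F − E| = 30.2.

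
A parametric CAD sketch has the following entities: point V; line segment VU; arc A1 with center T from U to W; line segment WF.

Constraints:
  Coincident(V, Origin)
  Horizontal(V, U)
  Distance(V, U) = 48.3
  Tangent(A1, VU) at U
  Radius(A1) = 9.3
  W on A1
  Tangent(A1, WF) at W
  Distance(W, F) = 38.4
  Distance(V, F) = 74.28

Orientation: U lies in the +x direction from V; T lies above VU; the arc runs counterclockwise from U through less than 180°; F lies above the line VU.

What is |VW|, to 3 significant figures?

58.4

Checks: |TW| = 9.300 ✓; ∠(TW, WF) = 90.00° ✓; |WF| = 38.40 ✓; |VF| = 74.28 ✓.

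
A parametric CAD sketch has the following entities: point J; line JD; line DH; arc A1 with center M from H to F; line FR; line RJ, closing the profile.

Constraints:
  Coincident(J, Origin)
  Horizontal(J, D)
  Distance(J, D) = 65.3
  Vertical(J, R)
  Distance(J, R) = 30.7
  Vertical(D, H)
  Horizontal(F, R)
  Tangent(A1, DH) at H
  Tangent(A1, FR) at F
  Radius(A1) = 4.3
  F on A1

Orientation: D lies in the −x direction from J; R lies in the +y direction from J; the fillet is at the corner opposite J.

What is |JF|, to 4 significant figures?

68.29

J is at the origin; JD is horizontal with |JD| = 65.3 and D on the −x side, so D = (-65.30, 0.000). JR is vertical with |JR| = 30.7 and R on the +y side, so R = (0.000, 30.70). The virtual corner opposite J is at (-65.30, 30.70). Since A1 is tangent to DH there, MH ⟂ DH and since A1 is tangent to FR there, MF ⟂ FR, with radius 4.3, so the center M sits 4.3 in from both sides at M = (-61.00, 26.40). That places the tangent points at H = (-65.30, 26.40) on DH and F = (-61.00, 30.70) on FR. Then |JF| = |F − J| = 68.29.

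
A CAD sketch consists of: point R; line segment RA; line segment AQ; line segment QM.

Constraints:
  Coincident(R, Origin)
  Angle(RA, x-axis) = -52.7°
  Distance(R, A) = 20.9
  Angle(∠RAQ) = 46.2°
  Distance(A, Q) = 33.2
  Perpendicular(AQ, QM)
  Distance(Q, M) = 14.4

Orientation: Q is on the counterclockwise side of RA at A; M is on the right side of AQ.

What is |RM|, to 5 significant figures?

34.933

R is at the origin; RA runs at -52.7° with length 20.9, so A = 20.9·(cos -52.7°, sin -52.7°) = (12.665, -16.625). ∠RAQ = 46.2°, so AQ runs at -52.7° + (180° − 46.2°) = 81.100° from the x-axis; with |AQ| = 33.2, Q = A + 33.2·(cos 81.100°, sin 81.100°) = (17.802, 16.175). The perpendicularity gives QM at right angles to AQ; with |QM| = 14.4 on the right of AQ, M = Q + 14.4·(0.98796, -0.15471) = (32.028, 13.947). Then |RM| = |M − R| = 34.933.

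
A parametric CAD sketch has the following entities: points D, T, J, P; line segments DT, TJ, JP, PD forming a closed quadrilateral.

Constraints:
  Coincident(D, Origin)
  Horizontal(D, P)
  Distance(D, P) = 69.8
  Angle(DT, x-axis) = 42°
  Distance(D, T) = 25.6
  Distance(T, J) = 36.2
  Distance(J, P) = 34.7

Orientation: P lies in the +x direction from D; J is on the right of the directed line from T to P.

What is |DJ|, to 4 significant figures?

40.35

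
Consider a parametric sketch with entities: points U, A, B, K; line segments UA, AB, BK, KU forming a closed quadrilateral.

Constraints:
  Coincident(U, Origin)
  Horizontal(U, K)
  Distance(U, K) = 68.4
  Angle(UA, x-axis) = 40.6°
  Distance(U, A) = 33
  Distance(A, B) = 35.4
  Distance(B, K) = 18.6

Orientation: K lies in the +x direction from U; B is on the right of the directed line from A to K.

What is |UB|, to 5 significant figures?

50.257

U is at the origin; UK is horizontal with |UK| = 68.4 and K in +x, so K = (68.4, 0). UA runs at 40.6° with |UA| = 33.0, so A = (25.056, 21.476). B is determined by |AB| = 35.4 and |BK| = 18.6 together: it lies at the intersection of circle(A, 35.4) and circle(K, 18.6). With |AK| = 48.373, the foot of the radical line on AK is 33.564 from A and the perpendicular offset is √(35.4² − 33.564²) = 11.254. Taking the right-of-AK solution: B = (50.134, -3.5094).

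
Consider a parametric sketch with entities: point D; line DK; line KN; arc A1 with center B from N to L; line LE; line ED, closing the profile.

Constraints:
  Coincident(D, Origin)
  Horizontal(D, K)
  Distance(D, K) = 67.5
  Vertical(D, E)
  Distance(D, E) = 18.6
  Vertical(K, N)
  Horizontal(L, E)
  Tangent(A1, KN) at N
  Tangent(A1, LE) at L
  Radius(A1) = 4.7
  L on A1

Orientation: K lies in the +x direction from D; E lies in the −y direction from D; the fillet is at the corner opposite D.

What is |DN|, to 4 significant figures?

68.92

D is at the origin; D and K share the same y with |DK| = 67.5 and K on the +x side, so K = (67.50, 0.000). D and E share the same x with |DE| = 18.6 and E on the −y side, so E = (0.000, -18.60). The virtual corner opposite D is at (67.50, -18.60). Tangency of A1 to KN means the radius BN is perpendicular to KN and since A1 is tangent to LE there, BL ⟂ LE, with radius 4.7, so the center B sits 4.7 in from both sides at B = (62.80, -13.90). That places the tangent points at N = (67.50, -13.90) on KN and L = (62.80, -18.60) on LE. Then |DN| = |N − D| = 68.92.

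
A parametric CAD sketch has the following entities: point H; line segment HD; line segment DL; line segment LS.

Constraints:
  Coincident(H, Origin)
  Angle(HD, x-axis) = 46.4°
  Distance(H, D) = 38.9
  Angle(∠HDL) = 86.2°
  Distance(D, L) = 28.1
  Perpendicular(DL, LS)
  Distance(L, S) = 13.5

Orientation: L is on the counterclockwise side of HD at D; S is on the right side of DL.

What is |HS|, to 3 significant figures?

58.2

∠HDL = 86.2°, so DL runs at 46.4° + (180° − 86.2°) = 140° from the x-axis; with |DL| = 28.1, L = D + 28.1·(cos 140°, sin 140°) = (5.24, 46.2). The perpendicularity gives LS at right angles to DL; with |LS| = 13.5 on the right of DL, S = L + 13.5·(0.640, 0.768) = (13.9, 56.5). Then |HS| = |S − H| = 58.2.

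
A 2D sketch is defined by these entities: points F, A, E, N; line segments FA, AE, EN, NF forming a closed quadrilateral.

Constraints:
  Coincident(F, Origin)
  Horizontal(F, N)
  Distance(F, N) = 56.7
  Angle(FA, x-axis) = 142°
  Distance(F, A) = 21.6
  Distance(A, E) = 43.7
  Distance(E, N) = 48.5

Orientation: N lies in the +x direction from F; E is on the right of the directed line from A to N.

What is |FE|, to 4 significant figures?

22.75

Checks: |AE| = 43.70 ✓; |EN| = 48.50 ✓.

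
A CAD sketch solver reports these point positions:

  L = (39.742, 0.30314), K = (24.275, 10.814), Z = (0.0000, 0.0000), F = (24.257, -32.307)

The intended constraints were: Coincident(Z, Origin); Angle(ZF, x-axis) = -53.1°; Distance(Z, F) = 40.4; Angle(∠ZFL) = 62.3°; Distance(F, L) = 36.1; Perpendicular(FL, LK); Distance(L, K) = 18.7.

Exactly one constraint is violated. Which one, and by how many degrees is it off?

Perpendicular(FL, LK) — off by 8.80°.

Z = (0.00, 0.00) ✓; ZF at -53.10° ✓; |ZF| = 40.40 ✓; ∠ZFL = 62.30° ✓; |FL| = 36.10 ✓; ∠(FL, LK) = 81.20° ✗; |LK| = 18.70 ✓.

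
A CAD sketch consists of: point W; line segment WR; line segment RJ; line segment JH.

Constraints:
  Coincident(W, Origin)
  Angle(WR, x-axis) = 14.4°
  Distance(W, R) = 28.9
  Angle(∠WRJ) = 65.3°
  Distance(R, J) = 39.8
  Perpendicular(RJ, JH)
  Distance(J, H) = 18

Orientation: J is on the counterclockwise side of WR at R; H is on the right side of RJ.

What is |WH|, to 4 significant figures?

52.22

W is at the origin; WR runs at 14.4° with length 28.9, so R = 28.9·(cos 14.4°, sin 14.4°) = (27.99, 7.187). ∠WRJ = 65.3°, so RJ runs at 14.4° + (180° − 65.3°) = 129.1° from the x-axis; with |RJ| = 39.8, J = R + 39.8·(cos 129.1°, sin 129.1°) = (2.891, 38.07). RJ ⟂ JH; with |JH| = 18.0 on the right of RJ, H = J + 18.0·(0.7760, 0.6307) = (16.86, 49.43). Then |WH| = |H − W| = 52.22.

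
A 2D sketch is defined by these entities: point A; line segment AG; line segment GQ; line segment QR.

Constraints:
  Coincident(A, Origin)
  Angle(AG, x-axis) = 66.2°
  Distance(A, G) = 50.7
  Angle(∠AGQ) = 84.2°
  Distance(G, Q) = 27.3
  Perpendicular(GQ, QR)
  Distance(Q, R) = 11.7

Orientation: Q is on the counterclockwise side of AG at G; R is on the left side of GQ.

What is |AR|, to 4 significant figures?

44.64

∠AGQ = 84.2°, so GQ runs at 66.2° + (180° − 84.2°) = 162.0° from the x-axis; with |GQ| = 27.3, Q = G + 27.3·(cos 162.0°, sin 162.0°) = (-5.504, 54.82). The perpendicularity gives QR at right angles to GQ; with |QR| = 11.7 on the left of GQ, R = Q + 11.7·(-0.3090, -0.9511) = (-9.120, 43.70). Then |AR| = |R − A| = 44.64.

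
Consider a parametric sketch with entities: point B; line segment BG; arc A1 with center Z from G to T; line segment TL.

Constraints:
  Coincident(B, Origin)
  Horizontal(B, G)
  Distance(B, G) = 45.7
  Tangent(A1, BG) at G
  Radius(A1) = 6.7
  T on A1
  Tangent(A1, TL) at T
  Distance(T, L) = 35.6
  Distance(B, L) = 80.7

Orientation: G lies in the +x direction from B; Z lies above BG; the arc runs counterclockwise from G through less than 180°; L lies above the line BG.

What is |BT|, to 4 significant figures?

50.26

B is at the origin; BG is horizontal with |BG| = 45.7 and G on the +x side, so G = (45.70, 0.000). Tangency of A1 to BG means the radius ZG is perpendicular to BG, so Z = G + (0, 6.7) = (45.70, 6.700). Since ZT ⟂ TL (tangency), |ZL| = √(6.7² + 35.6²) = 36.22 regardless of where T sits on A1. So L lies on both circle(B, 80.7) and circle(Z, 36.22); the above-BG intersection is L = (76.45, 25.86). T is the foot of the tangent from L: T = (50.23, 1.767).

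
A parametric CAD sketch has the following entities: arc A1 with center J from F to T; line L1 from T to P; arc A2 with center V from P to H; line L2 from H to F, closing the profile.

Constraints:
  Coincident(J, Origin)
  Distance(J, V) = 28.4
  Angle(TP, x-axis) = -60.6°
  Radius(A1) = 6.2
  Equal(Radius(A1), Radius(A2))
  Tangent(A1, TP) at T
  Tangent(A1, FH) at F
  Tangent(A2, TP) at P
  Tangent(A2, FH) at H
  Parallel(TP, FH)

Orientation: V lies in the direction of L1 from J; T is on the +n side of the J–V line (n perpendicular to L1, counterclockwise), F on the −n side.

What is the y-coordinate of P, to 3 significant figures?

-21.7

The slot axis is L1's direction at -60.6°, so u = (cos -60.6°, sin -60.6°) = (0.491, -0.871) and n = (−sin -60.6°, cos -60.6°) = (0.871, 0.491). J is at the origin and V lies 28.4 along u from J, so V = 28.4·u = (13.9, -24.7). Tangency of A1 to both parallel lines with radius 6.2 puts T and F at J ± 6.2·n: T = (5.40, 3.04), F = (-5.40, -3.04). Equal radii place P and H the same way about V: P = V + 6.2·n = (19.3, -21.7), H = V − 6.2·n = (8.54, -27.8). So P.y = -21.7.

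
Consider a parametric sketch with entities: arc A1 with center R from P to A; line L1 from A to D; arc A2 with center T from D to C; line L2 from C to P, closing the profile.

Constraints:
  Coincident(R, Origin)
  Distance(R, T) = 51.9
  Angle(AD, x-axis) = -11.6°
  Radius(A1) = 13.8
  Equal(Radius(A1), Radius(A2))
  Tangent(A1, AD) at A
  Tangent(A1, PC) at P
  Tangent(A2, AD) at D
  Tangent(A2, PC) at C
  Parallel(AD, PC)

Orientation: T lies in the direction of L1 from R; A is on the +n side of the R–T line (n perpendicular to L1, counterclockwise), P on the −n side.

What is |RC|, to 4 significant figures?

53.70

The slot axis is L1's direction at -11.6°, so u = (cos -11.6°, sin -11.6°) = (0.9796, -0.2011) and n = (−sin -11.6°, cos -11.6°) = (0.2011, 0.9796). R is at the origin and T lies 51.9 along u from R, so T = 51.9·u = (50.84, -10.44). Tangency of A1 to both parallel lines with radius 13.8 puts A and P at R ± 13.8·n: A = (2.775, 13.52), P = (-2.775, -13.52). Equal radii place D and C the same way about T: D = T + 13.8·n = (53.61, 3.082), C = T − 13.8·n = (48.07, -23.95). Then |RC| = |C − R| = 53.70.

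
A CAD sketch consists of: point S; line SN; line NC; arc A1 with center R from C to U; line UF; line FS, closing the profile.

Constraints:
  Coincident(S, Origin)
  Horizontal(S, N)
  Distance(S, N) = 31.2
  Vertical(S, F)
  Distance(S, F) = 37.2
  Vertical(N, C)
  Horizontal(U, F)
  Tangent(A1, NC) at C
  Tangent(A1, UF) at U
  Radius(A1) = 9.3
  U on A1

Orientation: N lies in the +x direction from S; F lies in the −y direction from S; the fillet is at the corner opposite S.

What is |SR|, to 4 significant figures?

35.47

S is at the origin; S and N share the same y with |SN| = 31.2 and N on the +x side, so N = (31.20, 0.000). S and F share the same x with |SF| = 37.2 and F on the −y side, so F = (0.000, -37.20). The virtual corner opposite S is at (31.20, -37.20). Since A1 is tangent to NC there, RC ⟂ NC and A1 meets UF tangentially, so RU is at right angles to UF, with radius 9.3, so the center R sits 9.3 in from both sides at R = (21.90, -27.90). Then |SR| = |R − S| = 35.47.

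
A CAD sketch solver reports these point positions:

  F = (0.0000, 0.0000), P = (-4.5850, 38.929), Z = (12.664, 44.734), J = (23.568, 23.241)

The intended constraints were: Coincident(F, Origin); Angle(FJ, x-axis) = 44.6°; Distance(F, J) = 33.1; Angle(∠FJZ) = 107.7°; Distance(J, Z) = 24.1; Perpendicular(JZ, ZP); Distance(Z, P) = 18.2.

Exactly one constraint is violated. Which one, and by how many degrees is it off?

Perpendicular(JZ, ZP) — off by 8.30°.

F = (0.00, 0.00) ✓; FJ at 44.60° ✓; |FJ| = 33.10 ✓; ∠FJZ = 107.7° ✓; |JZ| = 24.10 ✓; ∠(JZ, ZP) = 81.70° ✗; |ZP| = 18.20 ✓.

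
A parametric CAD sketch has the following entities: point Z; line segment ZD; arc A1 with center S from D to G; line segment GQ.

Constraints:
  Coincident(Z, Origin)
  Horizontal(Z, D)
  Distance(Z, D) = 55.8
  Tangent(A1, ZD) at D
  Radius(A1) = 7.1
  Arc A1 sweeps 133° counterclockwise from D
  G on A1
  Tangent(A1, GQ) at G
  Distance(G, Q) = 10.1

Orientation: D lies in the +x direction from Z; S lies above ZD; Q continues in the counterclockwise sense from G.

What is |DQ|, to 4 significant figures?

19.40

Z is at the origin; Z and D share the same y with |ZD| = 55.8 and D on the +x side, so D = (55.80, 0.000). The tangent condition forces SD to be normal to ZD, so S = D + (0, 7.1) = (55.80, 7.100). On A1, D sits at bearing -90° from S; a 133° counterclockwise sweep puts G at bearing 43°, so G = S + 7.1·(cos 43°, sin 43°) = (60.99, 11.94). The tangent condition forces SG to be normal to GQ, so GQ runs along (−sin 43°, cos 43°); with |GQ| = 10.1, Q = (54.10, 19.33). Then |DQ| = |Q − D| = 19.40.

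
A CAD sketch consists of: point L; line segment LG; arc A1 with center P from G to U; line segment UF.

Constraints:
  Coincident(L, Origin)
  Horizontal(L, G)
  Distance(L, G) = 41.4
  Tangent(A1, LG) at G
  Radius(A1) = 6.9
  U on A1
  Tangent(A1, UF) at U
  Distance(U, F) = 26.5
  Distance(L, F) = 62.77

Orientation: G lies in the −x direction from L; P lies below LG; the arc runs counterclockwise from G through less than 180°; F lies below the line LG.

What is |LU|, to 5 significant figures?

48.363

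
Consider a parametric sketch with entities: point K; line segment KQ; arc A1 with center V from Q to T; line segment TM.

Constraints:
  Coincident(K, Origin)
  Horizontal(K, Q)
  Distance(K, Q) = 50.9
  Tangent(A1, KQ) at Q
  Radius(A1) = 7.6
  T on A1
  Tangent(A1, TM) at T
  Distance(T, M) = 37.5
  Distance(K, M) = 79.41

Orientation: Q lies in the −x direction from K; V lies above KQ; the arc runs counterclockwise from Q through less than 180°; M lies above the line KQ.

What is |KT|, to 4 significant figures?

46.43

Checks: ∠(VQ, QK) = 90.00° ✓; |VT| = 7.600 ✓; ∠(VT, TM) = 90.00° ✓; |TM| = 37.50 ✓; |KM| = 79.41 ✓.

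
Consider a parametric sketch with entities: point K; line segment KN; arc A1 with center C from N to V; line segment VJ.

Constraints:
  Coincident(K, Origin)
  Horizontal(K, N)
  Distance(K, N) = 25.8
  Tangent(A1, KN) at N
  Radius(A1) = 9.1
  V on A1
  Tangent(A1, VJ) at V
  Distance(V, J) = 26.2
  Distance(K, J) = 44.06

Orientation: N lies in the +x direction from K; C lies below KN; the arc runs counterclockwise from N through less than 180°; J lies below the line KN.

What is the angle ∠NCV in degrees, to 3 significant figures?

106°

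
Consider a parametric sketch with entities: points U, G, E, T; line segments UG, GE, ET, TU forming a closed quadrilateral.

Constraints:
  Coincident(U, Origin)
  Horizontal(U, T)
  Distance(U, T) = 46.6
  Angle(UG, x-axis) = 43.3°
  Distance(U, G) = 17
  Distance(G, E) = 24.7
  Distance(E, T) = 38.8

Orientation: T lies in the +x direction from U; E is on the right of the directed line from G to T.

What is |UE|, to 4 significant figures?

16.36

Checks: |GE| = 24.70 ✓; |ET| = 38.80 ✓.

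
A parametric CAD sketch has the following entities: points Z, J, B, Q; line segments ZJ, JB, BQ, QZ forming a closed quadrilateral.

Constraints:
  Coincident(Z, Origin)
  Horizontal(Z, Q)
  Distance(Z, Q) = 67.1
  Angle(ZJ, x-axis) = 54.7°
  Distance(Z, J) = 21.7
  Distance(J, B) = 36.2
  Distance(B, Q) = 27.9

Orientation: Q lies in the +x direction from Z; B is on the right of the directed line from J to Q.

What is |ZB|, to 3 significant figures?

40.3

Checks: |JB| = 36.20 ✓; |BQ| = 27.90 ✓.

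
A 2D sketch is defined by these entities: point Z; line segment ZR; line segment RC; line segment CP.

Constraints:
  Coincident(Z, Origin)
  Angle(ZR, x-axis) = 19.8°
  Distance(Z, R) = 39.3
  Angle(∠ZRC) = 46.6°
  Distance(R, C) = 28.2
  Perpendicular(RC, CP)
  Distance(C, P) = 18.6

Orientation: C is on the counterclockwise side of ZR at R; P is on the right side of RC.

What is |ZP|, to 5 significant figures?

47.170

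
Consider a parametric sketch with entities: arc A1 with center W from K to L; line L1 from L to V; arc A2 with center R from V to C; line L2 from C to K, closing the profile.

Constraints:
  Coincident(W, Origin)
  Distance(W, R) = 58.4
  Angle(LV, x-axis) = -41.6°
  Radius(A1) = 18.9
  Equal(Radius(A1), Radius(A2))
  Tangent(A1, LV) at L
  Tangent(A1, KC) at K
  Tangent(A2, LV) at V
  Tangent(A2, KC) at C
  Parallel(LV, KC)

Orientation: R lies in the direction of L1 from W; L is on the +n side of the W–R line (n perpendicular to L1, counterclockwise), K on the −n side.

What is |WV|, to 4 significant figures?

61.38

The slot axis is L1's direction at -41.6°, so u = (cos -41.6°, sin -41.6°) = (0.7478, -0.6639) and n = (−sin -41.6°, cos -41.6°) = (0.6639, 0.7478). W is at the origin and R lies 58.4 along u from W, so R = 58.4·u = (43.67, -38.77). Tangency of A1 to both parallel lines with radius 18.9 puts L and K at W ± 18.9·n: L = (12.55, 14.13), K = (-12.55, -14.13). Equal radii place V and C the same way about R: V = R + 18.9·n = (56.22, -24.64), C = R − 18.9·n = (31.12, -52.91). Then |WV| = |V − W| = 61.38.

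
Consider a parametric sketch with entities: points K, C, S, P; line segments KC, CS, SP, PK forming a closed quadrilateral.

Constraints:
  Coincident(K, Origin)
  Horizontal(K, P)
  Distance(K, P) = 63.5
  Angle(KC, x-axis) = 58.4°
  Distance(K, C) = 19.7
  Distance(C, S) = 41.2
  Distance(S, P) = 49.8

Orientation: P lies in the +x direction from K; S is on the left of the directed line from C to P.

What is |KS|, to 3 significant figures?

60.4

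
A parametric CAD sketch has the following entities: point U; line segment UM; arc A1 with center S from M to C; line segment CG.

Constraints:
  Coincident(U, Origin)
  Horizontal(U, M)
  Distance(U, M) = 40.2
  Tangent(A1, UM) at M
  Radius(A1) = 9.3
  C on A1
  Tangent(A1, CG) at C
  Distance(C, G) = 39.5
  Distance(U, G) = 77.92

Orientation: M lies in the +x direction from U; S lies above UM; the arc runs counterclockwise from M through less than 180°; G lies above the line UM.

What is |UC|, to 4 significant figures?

48.65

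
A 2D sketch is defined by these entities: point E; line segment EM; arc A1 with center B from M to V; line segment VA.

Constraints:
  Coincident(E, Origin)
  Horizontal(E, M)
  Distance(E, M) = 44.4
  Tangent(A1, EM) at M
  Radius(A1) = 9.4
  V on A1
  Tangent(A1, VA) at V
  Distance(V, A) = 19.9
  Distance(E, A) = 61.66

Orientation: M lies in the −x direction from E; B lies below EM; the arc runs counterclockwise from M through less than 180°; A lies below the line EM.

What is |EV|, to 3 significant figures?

54.6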